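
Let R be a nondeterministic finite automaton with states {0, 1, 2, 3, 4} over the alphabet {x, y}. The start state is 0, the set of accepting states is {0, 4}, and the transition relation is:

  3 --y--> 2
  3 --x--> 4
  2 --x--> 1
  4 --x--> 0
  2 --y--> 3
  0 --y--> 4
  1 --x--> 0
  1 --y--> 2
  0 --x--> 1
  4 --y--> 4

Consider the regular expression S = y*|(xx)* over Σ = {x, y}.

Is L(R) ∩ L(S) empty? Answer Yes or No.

No

The empty string ε is accepted by both R and S.
Hence L(R) ∩ L(S) ≠ ∅.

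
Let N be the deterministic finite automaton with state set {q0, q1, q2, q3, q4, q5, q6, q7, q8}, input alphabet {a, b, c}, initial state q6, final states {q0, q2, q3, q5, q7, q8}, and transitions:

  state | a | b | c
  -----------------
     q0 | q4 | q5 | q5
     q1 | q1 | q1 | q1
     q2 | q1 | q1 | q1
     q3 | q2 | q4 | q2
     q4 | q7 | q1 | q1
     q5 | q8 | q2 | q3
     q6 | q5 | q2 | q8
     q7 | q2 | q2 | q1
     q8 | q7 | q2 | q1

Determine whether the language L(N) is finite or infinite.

The useful states (reachable from q6 and able to reach an accepting state) are {q2, q3, q4, q5, q6, q7, q8}.
Restricted to these states the transition graph has no cycle, so every accepting path has bounded length and L is finite.

finite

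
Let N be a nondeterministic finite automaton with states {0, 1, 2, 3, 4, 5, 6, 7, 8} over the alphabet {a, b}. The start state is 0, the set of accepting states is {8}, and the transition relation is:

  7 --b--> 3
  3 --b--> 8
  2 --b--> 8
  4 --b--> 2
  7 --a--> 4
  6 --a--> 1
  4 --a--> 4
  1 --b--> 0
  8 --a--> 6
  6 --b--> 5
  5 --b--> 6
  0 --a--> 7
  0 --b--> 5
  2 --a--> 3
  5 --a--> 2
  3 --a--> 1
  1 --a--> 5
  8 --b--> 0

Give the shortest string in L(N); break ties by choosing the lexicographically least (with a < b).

A breadth-first search from 0 reaches an accepting state first via the path 0 → 7 → 3 → 8 on input abb.
No string of length < 3 is accepted (BFS exhausts all shorter strings without reaching an accepting state), and abb is the lexicographically least accepting string of length 3.

abb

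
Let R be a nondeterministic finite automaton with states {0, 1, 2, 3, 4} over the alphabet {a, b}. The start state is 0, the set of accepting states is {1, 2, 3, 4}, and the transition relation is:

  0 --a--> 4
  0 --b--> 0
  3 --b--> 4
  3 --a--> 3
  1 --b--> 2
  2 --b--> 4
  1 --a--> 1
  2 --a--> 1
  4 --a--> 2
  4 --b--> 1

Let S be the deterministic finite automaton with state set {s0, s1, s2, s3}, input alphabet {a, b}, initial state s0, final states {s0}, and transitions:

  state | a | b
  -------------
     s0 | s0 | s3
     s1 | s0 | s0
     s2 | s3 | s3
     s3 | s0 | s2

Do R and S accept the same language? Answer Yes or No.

No

The string ab is accepted by R but rejected by S.
So L(R) ≠ L(S).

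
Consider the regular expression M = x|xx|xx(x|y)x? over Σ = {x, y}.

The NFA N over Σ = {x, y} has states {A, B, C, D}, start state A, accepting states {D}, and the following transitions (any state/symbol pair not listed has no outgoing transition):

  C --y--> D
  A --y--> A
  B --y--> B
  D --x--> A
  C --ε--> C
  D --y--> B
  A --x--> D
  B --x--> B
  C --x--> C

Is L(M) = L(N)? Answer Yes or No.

No

The string xx is accepted by M but rejected by N.
So L(M) ≠ L(N).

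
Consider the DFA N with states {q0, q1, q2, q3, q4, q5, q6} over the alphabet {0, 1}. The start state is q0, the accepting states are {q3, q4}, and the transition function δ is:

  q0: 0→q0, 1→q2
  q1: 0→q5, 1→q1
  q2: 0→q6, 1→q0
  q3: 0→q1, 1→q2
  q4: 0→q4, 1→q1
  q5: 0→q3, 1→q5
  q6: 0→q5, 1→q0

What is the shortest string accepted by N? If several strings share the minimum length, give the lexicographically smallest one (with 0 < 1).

A breadth-first search from q0 reaches an accepting state first via the path q0 → q2 → q6 → q5 → q3 on input 1000.
No string of length < 4 is accepted (BFS exhausts all shorter strings without reaching an accepting state), and 1000 is the lexicographically least accepting string of length 4.

1000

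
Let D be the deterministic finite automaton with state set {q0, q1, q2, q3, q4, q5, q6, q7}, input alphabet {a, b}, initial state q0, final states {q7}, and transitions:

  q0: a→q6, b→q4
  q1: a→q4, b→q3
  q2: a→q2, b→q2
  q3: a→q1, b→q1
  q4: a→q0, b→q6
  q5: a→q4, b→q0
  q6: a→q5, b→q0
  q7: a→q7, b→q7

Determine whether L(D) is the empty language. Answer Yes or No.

The states reachable from the start state are {q0, q4, q5, q6}.
None of the accepting states {q7} is reachable, so no string is accepted and L(D) = ∅.

Yes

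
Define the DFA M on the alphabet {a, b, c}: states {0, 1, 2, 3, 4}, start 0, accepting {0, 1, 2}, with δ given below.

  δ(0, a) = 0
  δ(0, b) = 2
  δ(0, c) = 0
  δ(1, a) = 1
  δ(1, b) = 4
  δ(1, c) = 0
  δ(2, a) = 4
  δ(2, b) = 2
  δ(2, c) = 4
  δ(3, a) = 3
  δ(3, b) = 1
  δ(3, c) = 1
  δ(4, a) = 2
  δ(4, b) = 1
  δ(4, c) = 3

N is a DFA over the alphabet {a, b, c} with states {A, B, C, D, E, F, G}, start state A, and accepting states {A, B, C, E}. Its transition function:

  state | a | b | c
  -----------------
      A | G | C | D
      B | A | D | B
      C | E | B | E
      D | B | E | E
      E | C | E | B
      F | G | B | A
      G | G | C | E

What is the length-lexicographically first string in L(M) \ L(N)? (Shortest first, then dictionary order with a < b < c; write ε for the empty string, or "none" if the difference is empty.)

a

The string a is accepted by M but not by N.
No shorter string lies in the difference, and a is the lexicographically first length-1 string in L(M) \ L(N).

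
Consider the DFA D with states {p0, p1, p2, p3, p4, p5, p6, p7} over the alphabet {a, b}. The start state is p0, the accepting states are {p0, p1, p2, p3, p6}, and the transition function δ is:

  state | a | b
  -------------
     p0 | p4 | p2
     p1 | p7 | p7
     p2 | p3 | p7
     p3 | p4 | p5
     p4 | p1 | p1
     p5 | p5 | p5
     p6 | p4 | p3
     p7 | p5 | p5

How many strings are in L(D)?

7

The useful subgraph on states {p0, p1, p2, p3, p4} is acyclic, so L(D) is finite; the longest accepting path visits 5 useful states, giving maximum string length 4.
Counting accepting paths from p0 by length: 1 of length 0, 1 of length 1, 3 of length 2, 2 of length 4. Total 7.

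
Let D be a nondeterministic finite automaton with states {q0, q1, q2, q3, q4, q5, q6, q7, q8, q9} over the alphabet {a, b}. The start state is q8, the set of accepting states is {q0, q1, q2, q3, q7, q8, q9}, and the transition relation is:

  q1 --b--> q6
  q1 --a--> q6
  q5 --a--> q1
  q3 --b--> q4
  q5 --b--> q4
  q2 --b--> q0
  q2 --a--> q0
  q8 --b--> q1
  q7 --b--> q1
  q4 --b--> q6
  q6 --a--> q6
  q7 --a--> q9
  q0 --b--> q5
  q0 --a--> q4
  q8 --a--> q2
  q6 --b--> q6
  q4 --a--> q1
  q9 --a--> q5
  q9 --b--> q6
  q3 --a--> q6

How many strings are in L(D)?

11

The useful subgraph on states {q0, q1, q2, q4, q5, q8} is acyclic, so L(D) is finite; the longest accepting path visits 6 useful states, giving maximum string length 5.
Counting accepting paths from q8 by length: 1 of length 0, 2 of length 1, 2 of length 2, 4 of length 4, 2 of length 5. Total 11.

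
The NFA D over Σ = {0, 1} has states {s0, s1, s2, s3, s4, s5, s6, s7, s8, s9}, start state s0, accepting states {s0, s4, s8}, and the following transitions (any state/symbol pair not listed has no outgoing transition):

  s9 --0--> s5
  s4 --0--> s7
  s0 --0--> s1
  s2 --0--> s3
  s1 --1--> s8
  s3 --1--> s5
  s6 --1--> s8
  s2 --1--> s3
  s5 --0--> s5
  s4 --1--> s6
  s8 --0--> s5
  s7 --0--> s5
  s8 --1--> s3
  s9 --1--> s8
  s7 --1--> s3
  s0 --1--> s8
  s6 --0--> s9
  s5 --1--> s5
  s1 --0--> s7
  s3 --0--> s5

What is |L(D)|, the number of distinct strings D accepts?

3

The useful subgraph on states {s0, s1, s8} is acyclic, so L(D) is finite; the longest accepting path visits 3 useful states, giving maximum string length 2.
Counting accepting paths from s0 by length: 1 of length 0, 1 of length 1, 1 of length 2. Total 3.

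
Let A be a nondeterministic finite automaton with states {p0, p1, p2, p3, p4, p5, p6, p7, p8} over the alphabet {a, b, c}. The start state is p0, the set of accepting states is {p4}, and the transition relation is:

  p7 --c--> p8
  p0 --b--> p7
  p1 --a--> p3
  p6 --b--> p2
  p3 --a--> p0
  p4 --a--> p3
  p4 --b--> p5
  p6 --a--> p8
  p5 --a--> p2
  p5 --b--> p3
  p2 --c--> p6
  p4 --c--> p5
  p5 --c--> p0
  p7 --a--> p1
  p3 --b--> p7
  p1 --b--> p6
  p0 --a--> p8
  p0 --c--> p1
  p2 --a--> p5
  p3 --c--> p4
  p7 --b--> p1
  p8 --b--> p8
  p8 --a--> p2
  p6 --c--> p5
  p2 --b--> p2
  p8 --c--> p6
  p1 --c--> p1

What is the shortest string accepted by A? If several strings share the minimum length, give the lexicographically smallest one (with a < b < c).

A breadth-first search from p0 reaches an accepting state first via the path p0 → p1 → p3 → p4 on input cac.
No string of length < 3 is accepted (BFS exhausts all shorter strings without reaching an accepting state), and cac is the lexicographically least accepting string of length 3.

cac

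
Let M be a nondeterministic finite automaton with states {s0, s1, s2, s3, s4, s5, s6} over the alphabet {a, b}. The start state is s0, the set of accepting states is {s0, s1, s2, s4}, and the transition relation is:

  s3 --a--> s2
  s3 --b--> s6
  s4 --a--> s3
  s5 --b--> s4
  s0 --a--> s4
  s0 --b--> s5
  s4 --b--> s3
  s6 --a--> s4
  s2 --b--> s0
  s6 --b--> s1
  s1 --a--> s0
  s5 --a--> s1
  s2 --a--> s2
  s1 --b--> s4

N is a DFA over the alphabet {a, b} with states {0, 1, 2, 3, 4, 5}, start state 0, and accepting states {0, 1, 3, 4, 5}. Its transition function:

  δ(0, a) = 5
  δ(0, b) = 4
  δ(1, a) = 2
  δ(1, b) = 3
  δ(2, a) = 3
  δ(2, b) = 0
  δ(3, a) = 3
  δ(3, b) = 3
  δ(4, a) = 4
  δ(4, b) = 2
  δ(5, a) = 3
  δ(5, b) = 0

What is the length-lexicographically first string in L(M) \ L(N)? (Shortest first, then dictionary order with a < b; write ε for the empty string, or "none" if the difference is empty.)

bb

The string bb is accepted by M but not by N.
No shorter string lies in the difference, and bb is the lexicographically first length-2 string in L(M) \ L(N).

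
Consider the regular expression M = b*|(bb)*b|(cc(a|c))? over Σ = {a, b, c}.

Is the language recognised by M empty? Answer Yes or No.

No

The empty string ε matches the expression, so it belongs to L(M).
Since L(M) contains at least one string, it is not empty.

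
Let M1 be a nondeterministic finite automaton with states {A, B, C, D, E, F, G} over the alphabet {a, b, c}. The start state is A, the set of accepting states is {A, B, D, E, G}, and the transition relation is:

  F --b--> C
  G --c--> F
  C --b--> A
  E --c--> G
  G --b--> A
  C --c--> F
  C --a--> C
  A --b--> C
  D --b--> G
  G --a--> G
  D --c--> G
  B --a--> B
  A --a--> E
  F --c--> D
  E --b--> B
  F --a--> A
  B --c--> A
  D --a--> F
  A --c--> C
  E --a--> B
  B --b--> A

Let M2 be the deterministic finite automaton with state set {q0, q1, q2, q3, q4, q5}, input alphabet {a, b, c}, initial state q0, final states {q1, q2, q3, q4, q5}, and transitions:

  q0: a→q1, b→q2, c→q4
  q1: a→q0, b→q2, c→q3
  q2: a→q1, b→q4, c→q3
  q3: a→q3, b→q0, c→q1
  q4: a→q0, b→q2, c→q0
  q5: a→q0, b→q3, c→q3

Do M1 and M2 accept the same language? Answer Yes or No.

The empty string ε is accepted by M1 but rejected by M2.
So L(M1) ≠ L(M2).

No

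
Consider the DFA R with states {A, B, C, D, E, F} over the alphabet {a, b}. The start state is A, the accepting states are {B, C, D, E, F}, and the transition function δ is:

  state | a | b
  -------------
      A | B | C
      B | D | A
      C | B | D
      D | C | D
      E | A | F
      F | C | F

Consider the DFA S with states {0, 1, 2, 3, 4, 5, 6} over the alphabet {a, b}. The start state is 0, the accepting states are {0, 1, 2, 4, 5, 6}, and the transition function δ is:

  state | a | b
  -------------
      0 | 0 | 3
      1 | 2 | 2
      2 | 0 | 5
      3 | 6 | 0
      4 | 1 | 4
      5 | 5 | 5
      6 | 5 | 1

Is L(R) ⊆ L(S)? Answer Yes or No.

No

The string b is in L(R) but not in L(S).
So L(R) ⊄ L(S).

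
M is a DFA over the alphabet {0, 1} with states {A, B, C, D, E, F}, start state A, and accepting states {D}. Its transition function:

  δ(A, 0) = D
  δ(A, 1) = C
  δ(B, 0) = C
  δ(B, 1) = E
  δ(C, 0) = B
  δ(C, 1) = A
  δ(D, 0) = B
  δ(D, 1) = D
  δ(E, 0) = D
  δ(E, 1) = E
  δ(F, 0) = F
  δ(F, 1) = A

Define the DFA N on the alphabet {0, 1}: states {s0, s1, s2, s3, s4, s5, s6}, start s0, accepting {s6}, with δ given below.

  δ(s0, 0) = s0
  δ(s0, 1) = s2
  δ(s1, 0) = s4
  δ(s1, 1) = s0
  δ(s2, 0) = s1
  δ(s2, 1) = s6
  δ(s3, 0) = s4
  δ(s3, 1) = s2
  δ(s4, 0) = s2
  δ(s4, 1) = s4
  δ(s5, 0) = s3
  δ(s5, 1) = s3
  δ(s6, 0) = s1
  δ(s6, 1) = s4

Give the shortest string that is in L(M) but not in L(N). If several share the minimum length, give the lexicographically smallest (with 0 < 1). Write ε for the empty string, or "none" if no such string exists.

0

The string 0 is accepted by M but not by N.
No shorter string lies in the difference, and 0 is the lexicographically first length-1 string in L(M) \ L(N).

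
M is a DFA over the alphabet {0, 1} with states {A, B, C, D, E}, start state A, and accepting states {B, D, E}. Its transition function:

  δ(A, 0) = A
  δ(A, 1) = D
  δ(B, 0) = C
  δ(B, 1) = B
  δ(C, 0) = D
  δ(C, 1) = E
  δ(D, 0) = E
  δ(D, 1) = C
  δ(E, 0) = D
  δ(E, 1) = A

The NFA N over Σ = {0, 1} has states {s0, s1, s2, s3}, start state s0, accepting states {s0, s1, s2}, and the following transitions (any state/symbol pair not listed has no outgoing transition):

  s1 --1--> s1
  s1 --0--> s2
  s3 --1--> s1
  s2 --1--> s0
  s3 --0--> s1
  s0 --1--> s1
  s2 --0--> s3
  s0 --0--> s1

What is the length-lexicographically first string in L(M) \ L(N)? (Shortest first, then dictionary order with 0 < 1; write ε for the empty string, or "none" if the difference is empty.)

100

The string 100 is accepted by M but not by N.
No shorter string lies in the difference, and 100 is the lexicographically first length-3 string in L(M) \ L(N).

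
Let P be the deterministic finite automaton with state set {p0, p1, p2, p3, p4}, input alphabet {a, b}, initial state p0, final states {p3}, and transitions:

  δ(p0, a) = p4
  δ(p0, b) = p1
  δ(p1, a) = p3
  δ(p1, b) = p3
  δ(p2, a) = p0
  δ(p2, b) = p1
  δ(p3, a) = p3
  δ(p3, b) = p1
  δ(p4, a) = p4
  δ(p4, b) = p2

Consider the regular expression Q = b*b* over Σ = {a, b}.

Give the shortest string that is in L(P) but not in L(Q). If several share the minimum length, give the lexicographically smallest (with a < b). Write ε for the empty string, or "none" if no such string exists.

The string ba is accepted by P but not by Q.
No shorter string lies in the difference, and ba is the lexicographically first length-2 string in L(P) \ L(Q).

ba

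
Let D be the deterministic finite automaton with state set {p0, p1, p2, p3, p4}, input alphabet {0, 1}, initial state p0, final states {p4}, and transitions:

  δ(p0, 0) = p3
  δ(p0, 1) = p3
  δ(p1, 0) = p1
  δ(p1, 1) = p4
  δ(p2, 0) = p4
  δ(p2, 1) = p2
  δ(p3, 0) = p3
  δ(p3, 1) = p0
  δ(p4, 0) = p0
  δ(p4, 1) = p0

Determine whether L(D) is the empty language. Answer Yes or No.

Yes

The states reachable from the start state are {p0, p3}.
None of the accepting states {p4} is reachable, so no string is accepted and L(D) = ∅.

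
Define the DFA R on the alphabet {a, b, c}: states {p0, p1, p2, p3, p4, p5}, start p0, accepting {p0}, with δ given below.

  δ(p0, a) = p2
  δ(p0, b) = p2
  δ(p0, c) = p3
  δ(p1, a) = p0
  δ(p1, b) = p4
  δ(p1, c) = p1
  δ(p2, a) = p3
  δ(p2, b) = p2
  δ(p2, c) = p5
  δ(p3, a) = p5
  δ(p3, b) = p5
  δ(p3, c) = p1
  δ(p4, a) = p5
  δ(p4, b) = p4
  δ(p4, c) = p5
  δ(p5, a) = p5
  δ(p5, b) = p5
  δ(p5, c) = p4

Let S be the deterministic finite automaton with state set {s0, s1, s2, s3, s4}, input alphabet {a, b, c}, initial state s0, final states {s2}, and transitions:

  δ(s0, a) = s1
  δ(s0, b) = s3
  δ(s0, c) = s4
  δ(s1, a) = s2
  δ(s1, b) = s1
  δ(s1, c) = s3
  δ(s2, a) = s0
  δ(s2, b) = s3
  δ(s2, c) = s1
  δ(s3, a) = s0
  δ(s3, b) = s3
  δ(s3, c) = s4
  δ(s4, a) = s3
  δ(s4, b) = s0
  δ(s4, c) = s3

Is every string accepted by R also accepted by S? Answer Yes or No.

The empty string ε is in L(R) but not in L(S).
So L(R) ⊄ L(S).

No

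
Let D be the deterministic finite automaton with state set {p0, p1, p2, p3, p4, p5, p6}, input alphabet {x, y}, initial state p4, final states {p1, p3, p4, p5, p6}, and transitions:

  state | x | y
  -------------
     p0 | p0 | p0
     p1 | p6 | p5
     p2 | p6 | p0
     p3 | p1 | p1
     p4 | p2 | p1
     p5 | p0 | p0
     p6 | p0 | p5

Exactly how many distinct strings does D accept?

7

The useful subgraph on states {p1, p2, p4, p5, p6} is acyclic, so L(D) is finite; the longest accepting path visits 4 useful states, giving maximum string length 3.
Counting accepting paths from p4 by length: 1 of length 0, 1 of length 1, 3 of length 2, 2 of length 3. Total 7.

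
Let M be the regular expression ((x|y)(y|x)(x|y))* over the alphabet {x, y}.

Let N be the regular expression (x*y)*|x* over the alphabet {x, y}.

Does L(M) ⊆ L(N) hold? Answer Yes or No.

No

The string xyx is in L(M) but not in L(N).
So L(M) ⊄ L(N).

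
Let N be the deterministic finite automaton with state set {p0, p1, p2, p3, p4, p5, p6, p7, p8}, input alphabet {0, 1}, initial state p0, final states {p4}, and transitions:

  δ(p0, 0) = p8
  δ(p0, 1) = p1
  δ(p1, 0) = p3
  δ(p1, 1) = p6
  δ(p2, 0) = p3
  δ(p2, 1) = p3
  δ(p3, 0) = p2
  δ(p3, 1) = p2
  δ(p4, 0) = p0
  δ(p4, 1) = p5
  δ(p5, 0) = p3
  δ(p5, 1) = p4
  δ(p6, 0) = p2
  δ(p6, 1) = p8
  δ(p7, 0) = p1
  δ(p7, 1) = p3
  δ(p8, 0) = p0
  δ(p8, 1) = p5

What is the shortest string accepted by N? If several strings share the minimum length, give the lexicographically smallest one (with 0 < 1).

A breadth-first search from p0 reaches an accepting state first via the path p0 → p8 → p5 → p4 on input 011.
No string of length < 3 is accepted (BFS exhausts all shorter strings without reaching an accepting state), and 011 is the lexicographically least accepting string of length 3.

011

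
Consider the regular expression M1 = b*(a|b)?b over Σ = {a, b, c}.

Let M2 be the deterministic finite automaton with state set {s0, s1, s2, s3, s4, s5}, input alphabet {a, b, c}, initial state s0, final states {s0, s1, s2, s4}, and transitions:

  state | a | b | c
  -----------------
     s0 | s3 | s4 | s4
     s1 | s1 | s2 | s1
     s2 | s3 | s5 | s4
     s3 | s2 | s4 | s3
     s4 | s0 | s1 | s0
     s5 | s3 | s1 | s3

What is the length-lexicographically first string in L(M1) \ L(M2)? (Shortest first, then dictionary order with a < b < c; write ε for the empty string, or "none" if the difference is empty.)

bbbb

The string bbbb is accepted by M1 but not by M2.
No shorter string lies in the difference, and bbbb is the lexicographically first length-4 string in L(M1) \ L(M2).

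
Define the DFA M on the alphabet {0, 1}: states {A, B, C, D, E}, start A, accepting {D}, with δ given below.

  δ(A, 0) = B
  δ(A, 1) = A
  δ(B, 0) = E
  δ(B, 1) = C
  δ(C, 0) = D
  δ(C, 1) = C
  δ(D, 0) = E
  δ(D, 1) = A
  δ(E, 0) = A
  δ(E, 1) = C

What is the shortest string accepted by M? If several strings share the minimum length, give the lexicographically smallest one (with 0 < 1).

010

A breadth-first search from A reaches an accepting state first via the path A → B → C → D on input 010.
No string of length < 3 is accepted (BFS exhausts all shorter strings without reaching an accepting state), and 010 is the lexicographically least accepting string of length 3.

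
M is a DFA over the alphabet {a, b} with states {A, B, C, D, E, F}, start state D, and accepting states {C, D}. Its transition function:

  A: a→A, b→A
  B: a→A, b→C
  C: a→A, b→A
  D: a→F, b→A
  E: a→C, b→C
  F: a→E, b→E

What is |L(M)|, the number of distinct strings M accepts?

The useful subgraph on states {C, D, E, F} is acyclic, so L(M) is finite; the longest accepting path visits 4 useful states, giving maximum string length 3.
Counting accepting paths from D by length: 1 of length 0, 4 of length 3. Total 5.

5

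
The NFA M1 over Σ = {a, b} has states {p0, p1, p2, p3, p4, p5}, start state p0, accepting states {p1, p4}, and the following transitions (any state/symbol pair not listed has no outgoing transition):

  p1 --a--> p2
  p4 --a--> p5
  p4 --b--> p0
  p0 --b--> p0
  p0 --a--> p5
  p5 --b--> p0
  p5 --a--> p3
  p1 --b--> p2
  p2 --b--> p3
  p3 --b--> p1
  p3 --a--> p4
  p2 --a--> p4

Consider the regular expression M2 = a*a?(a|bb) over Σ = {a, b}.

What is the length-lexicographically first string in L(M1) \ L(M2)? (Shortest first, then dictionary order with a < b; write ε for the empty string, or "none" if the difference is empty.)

aab

The string aab is accepted by M1 but not by M2.
No shorter string lies in the difference, and aab is the lexicographically first length-3 string in L(M1) \ L(M2).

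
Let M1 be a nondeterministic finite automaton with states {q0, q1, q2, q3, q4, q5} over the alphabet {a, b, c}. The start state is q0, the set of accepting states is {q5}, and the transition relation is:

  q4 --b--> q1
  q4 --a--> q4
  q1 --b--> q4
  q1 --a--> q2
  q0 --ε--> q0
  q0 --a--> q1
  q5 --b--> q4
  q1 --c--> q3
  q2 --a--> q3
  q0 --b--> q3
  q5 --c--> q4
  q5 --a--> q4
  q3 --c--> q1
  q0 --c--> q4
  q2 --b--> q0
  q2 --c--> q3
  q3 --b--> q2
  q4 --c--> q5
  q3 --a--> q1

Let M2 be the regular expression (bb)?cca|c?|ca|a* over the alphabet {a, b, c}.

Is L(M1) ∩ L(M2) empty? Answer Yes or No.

Converting the expression M2 to a DFA (subset construction, then merging equivalent states) gives the minimal DFA with states {r0, r1, r2, r3, r4, r5, r6, r7, r8}, start state r0, accepting states {r0, r1, r3, r6} and transitions r0: a→r1, b→r2, c→r3; r1: a→r1, b→r4, c→r4; r2: a→r4, b→r5, c→r4; r3: a→r6, b→r4, c→r7; r4: a→r4, b→r4, c→r4; r5: a→r4, b→r4, c→r8; r6: a→r4, b→r4, c→r4; r7: a→r6, b→r4, c→r4; r8: a→r4, b→r4, c→r7.
Exploring the product automaton M1 × M2 from the start pair (q0, r0), following both machines on each input symbol, reaches 18 state pairs: (q0, r0), (q1, r1), (q3, r2), (q4, r3), (q2, r1), (q4, r4), (q3, r4), (q1, r4), (q2, r5), (q4, r6), (q5, r7), (q3, r1), (q0, r4), (q5, r4), (q2, r4), (q3, r8), (q1, r7), (q2, r6).
M1 accepts in {q5} and M2 accepts in {r0, r1, r3, r6}; no reachable pair has both components accepting, so no string drives both machines to acceptance simultaneously and L(M1) ∩ L(M2) = ∅.
So no string is accepted by both, and the intersection is empty.

Yes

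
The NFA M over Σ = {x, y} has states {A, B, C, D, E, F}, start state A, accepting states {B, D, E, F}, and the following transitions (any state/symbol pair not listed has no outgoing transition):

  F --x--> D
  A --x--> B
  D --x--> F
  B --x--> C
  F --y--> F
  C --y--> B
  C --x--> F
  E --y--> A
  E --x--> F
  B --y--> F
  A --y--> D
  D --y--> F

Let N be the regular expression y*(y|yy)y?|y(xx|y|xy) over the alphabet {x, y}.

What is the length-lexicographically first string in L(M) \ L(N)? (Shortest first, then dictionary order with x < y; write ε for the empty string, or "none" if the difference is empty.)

The string x is accepted by M but not by N.
No shorter string lies in the difference, and x is the lexicographically first length-1 string in L(M) \ L(N).

x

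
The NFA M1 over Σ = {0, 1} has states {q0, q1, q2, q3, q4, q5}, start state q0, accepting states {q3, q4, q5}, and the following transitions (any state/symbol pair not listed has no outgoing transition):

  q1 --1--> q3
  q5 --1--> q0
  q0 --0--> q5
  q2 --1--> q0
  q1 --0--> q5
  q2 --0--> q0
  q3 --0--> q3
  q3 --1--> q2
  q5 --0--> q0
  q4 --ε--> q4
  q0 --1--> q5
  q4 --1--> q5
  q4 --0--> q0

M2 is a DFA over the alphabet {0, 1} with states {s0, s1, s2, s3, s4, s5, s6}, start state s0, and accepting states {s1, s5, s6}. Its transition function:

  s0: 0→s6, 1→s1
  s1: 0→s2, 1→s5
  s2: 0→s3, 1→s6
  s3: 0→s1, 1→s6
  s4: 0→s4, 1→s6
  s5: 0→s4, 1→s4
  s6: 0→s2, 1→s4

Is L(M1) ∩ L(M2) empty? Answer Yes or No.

The string 0 is accepted by both M1 and M2.
Hence L(M1) ∩ L(M2) ≠ ∅.

No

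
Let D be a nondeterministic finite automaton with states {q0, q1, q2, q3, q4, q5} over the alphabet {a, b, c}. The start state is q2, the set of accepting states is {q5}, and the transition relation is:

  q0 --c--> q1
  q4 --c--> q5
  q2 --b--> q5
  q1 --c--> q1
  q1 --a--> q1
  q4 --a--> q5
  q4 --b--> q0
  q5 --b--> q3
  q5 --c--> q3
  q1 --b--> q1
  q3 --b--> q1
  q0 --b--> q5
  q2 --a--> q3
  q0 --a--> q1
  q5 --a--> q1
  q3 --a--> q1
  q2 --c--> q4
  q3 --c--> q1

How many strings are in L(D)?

4

The useful subgraph on states {q0, q2, q4, q5} is acyclic, so L(D) is finite; the longest accepting path visits 4 useful states, giving maximum string length 3.
Counting accepting paths from q2 by length: 1 of length 1, 2 of length 2, 1 of length 3. Total 4.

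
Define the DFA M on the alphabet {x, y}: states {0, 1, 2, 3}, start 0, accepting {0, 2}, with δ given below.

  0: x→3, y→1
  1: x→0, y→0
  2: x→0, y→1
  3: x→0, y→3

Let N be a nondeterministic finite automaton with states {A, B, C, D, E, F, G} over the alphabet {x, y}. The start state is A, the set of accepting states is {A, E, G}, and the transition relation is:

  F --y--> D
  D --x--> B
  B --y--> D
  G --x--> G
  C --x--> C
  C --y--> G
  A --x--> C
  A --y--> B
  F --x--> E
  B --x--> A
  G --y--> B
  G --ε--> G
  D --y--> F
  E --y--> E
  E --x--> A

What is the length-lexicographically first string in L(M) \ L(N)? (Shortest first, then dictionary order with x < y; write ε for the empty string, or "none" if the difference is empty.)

The string xx is accepted by M but not by N.
No shorter string lies in the difference, and xx is the lexicographically first length-2 string in L(M) \ L(N).

xx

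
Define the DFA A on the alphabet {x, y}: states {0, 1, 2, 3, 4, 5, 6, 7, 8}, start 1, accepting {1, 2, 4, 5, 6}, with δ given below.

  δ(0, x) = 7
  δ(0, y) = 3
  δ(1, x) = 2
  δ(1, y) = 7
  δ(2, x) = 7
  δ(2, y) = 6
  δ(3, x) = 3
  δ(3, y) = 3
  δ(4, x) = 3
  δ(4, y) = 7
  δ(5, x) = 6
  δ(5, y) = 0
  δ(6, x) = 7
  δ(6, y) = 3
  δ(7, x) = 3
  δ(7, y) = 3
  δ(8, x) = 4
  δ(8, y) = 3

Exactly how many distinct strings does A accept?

The useful subgraph on states {1, 2, 6} is acyclic, so L(A) is finite; the longest accepting path visits 3 useful states, giving maximum string length 2.
Counting accepting paths from 1 by length: 1 of length 0, 1 of length 1, 1 of length 2. Total 3.

3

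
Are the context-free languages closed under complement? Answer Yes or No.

CFLs are closed under union, so if they were also closed under complement they would be closed under intersection by De Morgan (L₁ ∩ L₂ is the complement of the union of the complements). But {aⁿbⁿcᵐ} ∩ {aᵐbⁿcⁿ} = {aⁿbⁿcⁿ} is not context-free although both operands are.

No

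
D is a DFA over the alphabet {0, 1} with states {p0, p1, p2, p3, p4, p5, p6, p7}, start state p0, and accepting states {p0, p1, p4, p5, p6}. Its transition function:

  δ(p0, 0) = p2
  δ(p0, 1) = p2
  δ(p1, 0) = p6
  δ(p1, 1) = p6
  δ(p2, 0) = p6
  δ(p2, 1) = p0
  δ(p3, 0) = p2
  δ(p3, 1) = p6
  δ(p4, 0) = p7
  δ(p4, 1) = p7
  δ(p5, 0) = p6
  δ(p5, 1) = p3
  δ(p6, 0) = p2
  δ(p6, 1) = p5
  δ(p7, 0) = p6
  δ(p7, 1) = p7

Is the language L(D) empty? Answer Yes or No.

The empty string ε is accepted: the run p0 ends in the accepting state p0.
Since at least one string is accepted, L(D) is not empty.

No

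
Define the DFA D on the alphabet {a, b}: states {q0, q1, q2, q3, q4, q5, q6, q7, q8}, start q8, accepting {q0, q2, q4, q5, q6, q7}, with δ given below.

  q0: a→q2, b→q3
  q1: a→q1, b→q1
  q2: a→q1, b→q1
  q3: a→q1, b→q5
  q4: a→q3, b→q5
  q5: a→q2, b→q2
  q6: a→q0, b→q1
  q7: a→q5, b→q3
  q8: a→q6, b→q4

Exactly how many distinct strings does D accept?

The useful subgraph on states {q0, q2, q3, q4, q5, q6, q8} is acyclic, so L(D) is finite; the longest accepting path visits 6 useful states, giving maximum string length 5.
Counting accepting paths from q8 by length: 2 of length 1, 2 of length 2, 4 of length 3, 3 of length 4, 2 of length 5. Total 13.

13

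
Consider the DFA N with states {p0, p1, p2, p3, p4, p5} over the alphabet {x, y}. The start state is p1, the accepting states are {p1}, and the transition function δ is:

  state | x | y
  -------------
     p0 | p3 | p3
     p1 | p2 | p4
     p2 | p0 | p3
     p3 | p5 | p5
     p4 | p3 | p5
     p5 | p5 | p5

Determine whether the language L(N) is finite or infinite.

The useful states (reachable from p1 and able to reach an accepting state) are {p1}.
Restricted to these states the transition graph has no cycle, so every accepting path has bounded length and L is finite.

finite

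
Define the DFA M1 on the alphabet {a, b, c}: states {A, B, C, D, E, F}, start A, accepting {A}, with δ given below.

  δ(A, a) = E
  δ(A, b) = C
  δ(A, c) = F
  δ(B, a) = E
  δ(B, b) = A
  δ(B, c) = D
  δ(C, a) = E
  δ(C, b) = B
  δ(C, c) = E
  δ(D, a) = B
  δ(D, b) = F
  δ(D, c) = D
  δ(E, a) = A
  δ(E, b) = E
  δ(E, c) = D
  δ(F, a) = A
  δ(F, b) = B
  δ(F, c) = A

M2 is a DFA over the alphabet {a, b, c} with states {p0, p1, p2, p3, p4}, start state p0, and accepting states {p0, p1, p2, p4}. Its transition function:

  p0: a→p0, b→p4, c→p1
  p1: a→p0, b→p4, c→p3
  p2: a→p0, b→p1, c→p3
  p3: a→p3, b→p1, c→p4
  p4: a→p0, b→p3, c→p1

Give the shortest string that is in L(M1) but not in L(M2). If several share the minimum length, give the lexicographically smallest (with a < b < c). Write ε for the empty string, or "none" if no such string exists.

The string cc is accepted by M1 but not by M2.
No shorter string lies in the difference, and cc is the lexicographically first length-2 string in L(M1) \ L(M2).

cc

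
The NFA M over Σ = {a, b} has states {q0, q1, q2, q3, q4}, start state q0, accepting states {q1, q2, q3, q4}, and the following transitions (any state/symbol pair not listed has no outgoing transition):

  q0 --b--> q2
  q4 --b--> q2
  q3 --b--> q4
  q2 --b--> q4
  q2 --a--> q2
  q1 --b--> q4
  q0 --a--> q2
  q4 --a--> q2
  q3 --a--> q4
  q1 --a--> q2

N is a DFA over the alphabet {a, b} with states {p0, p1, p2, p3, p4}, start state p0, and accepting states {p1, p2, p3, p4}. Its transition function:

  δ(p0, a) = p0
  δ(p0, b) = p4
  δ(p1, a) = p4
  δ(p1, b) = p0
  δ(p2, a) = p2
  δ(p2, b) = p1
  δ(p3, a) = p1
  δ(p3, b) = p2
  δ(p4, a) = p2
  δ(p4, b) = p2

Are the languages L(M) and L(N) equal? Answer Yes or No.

The string a is accepted by M but rejected by N.
So L(M) ≠ L(N).

No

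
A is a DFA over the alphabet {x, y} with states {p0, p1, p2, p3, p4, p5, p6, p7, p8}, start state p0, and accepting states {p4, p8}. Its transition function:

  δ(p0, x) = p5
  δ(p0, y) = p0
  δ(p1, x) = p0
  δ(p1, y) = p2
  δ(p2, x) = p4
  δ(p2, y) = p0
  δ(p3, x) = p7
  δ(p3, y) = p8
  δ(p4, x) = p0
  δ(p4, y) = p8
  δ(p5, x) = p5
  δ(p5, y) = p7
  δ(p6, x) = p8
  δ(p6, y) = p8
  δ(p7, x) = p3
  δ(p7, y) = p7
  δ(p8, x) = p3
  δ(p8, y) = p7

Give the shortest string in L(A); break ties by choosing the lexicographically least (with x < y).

xyxy

A breadth-first search from p0 reaches an accepting state first via the path p0 → p5 → p7 → p3 → p8 on input xyxy.
No string of length < 4 is accepted (BFS exhausts all shorter strings without reaching an accepting state), and xyxy is the lexicographically least accepting string of length 4.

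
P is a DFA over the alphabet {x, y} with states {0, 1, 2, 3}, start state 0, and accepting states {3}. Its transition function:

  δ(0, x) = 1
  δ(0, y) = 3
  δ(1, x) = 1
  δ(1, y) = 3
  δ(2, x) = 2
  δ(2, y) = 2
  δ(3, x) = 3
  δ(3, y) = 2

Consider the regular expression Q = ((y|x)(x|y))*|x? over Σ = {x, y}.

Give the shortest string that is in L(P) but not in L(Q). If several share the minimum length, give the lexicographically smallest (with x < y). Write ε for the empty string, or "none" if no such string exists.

The string y is accepted by P but not by Q.
No shorter string lies in the difference, and y is the lexicographically first length-1 string in L(P) \ L(Q).

y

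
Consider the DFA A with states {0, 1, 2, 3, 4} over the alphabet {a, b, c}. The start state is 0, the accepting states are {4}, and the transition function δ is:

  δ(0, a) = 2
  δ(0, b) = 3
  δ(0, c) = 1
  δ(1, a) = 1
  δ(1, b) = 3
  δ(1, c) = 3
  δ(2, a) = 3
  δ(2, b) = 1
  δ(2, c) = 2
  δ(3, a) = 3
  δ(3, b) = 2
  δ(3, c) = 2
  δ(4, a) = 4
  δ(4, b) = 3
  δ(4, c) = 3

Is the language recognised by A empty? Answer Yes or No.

Yes

The states reachable from the start state are {0, 1, 2, 3}.
None of the accepting states {4} is reachable, so no string is accepted and L(A) = ∅.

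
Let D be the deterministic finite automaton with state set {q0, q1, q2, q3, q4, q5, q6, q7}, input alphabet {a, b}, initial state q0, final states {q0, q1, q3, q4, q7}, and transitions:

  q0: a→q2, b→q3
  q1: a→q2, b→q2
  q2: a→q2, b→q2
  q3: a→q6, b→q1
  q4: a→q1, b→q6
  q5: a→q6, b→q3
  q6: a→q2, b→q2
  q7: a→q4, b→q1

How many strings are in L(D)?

3

The useful subgraph on states {q0, q1, q3} is acyclic, so L(D) is finite; the longest accepting path visits 3 useful states, giving maximum string length 2.
Counting accepting paths from q0 by length: 1 of length 0, 1 of length 1, 1 of length 2. Total 3.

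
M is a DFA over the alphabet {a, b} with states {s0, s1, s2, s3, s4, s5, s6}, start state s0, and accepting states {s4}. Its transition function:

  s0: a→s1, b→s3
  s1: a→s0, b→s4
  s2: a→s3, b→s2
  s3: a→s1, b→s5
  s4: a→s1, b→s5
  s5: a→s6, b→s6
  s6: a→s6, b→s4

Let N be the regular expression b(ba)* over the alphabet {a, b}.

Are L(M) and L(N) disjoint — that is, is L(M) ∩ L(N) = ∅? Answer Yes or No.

Yes

Converting the expression N to a DFA (subset construction, then merging equivalent states) gives the minimal DFA with states {n0, n1, n2, n3}, start state n0, accepting states {n2} and transitions n0: a→n1, b→n2; n1: a→n1, b→n1; n2: a→n1, b→n3; n3: a→n2, b→n1.
Exploring the product automaton M × N from the start pair (s0, n0), following both machines on each input symbol, reaches 12 state pairs: (s0, n0), (s1, n1), (s3, n2), (s0, n1), (s4, n1), (s5, n3), (s3, n1), (s5, n1), (s6, n2), (s6, n1), (s4, n3), (s1, n2).
M accepts in {s4} and N accepts in {n2}; no reachable pair has both components accepting, so no string drives both machines to acceptance simultaneously and L(M) ∩ L(N) = ∅.
So no string is accepted by both, and the intersection is empty.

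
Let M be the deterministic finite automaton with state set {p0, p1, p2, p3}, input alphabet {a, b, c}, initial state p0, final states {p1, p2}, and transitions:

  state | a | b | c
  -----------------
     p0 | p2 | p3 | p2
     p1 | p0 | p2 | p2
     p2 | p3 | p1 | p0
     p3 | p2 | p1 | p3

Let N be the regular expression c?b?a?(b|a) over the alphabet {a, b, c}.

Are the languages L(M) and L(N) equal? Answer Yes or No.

No

The string c is accepted by M but rejected by N.
So L(M) ≠ L(N).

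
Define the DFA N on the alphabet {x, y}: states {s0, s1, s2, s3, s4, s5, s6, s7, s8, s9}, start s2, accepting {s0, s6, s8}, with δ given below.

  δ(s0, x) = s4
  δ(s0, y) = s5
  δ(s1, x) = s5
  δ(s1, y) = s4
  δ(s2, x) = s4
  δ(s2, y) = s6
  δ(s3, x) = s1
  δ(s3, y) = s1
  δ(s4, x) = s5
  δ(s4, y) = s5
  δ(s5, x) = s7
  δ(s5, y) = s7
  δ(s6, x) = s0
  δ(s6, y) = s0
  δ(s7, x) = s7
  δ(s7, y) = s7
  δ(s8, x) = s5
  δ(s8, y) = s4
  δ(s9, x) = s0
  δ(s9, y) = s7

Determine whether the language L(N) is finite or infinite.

The useful states (reachable from s2 and able to reach an accepting state) are {s0, s2, s6}.
Restricted to these states the transition graph has no cycle, so every accepting path has bounded length and L is finite.

finite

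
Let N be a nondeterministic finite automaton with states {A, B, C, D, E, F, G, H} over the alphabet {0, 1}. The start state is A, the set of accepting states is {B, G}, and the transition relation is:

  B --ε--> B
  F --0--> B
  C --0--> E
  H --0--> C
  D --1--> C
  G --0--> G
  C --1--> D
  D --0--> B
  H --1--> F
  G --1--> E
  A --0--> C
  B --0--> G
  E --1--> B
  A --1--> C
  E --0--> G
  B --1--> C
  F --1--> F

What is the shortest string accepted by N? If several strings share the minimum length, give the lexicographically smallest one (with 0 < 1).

000

A breadth-first search from A reaches an accepting state first via the path A → C → E → G on input 000.
No string of length < 3 is accepted (BFS exhausts all shorter strings without reaching an accepting state), and 000 is the lexicographically least accepting string of length 3.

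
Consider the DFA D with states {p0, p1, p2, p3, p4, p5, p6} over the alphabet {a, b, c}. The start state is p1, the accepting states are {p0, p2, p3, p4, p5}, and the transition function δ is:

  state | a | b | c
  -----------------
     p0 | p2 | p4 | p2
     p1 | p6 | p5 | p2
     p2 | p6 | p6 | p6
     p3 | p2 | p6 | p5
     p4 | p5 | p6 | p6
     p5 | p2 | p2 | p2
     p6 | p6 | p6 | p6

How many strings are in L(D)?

The useful subgraph on states {p1, p2, p5} is acyclic, so L(D) is finite; the longest accepting path visits 3 useful states, giving maximum string length 2.
Counting accepting paths from p1 by length: 2 of length 1, 3 of length 2. Total 5.

5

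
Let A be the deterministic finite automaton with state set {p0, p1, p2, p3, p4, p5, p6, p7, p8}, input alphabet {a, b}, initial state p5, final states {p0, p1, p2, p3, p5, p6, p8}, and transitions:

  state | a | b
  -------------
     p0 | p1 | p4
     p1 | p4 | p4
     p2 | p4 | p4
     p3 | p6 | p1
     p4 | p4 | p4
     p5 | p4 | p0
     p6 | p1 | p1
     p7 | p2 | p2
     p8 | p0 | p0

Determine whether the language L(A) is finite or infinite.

The useful states (reachable from p5 and able to reach an accepting state) are {p0, p1, p5}.
Restricted to these states the transition graph has no cycle, so every accepting path has bounded length and L is finite.

finite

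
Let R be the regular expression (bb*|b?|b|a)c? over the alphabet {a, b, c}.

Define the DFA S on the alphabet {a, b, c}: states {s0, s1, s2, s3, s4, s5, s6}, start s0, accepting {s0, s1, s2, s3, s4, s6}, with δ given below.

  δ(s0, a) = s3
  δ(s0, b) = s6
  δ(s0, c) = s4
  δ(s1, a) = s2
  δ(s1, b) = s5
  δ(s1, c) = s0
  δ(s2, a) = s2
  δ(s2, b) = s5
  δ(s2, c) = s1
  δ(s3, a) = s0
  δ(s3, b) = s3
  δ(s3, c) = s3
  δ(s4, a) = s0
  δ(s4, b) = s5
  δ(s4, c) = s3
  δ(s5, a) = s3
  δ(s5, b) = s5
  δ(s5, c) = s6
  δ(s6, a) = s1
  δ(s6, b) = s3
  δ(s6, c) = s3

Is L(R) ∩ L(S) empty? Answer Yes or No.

No

The empty string ε is accepted by both R and S.
Hence L(R) ∩ L(S) ≠ ∅.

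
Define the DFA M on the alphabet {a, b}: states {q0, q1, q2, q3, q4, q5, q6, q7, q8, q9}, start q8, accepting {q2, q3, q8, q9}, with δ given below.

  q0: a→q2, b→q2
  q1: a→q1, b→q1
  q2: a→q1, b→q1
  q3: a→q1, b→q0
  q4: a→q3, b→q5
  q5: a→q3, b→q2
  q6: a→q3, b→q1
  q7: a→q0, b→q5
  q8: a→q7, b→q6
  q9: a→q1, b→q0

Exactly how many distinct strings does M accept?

10

The useful subgraph on states {q0, q2, q3, q5, q6, q7, q8} is acyclic, so L(M) is finite; the longest accepting path visits 6 useful states, giving maximum string length 5.
Counting accepting paths from q8 by length: 1 of length 0, 1 of length 2, 4 of length 3, 2 of length 4, 2 of length 5. Total 10.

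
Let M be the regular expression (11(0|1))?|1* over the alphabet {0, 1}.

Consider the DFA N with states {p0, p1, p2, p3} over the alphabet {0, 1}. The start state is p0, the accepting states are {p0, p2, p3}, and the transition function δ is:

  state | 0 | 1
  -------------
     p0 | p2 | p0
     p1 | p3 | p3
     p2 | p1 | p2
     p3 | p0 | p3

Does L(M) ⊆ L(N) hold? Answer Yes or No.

Yes

Converting the expression M to a DFA (subset construction, then merging equivalent states) gives the minimal DFA with states {m0, m1, m2, m3, m4, m5}, start state m0, accepting states {m0, m2, m3, m4, m5} and transitions m0: 0→m1, 1→m2; m1: 0→m1, 1→m1; m2: 0→m1, 1→m3; m3: 0→m4, 1→m5; m4: 0→m1, 1→m1; m5: 0→m1, 1→m5.
Exploring the product automaton M × N from the start pair (m0, p0), following both machines on each input symbol, reaches 9 state pairs: (m0, p0), (m1, p2), (m2, p0), (m1, p1), (m3, p0), (m1, p3), (m4, p2), (m5, p0), (m1, p0).
M accepts in {m0, m2, m3, m4, m5} and N accepts in {p0, p2, p3}. The reachable pairs whose M-component is accepting are (m0, p0), (m2, p0), (m3, p0), (m4, p2), (m5, p0); in each of them the N-component is accepting too, so the product for L(M) \ L(N) (M-component accepting, N-component rejecting) has no reachable accepting pair and the difference is empty.
Hence every string in L(M) is also in L(N).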